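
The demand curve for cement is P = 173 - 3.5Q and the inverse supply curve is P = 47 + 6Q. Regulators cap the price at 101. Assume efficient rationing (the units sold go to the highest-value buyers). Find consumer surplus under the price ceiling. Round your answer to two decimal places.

Free-market equilibrium: 173 - 3.5Q = 47 + 6Q gives Q* = 13.2632, P* = 126.5789.
At the ceiling price 101, quantity supplied is (101 - 47)/6 = 9; supply is the short side, so Q = 9 trades at P = 101.
The demand price at Q = 9 is 141.5. CS is the trapezoid between demand and 101 over [0, 9]: (1/2)[(173 - 101) + (141.5 - 101)](9) = 506.25.

506.25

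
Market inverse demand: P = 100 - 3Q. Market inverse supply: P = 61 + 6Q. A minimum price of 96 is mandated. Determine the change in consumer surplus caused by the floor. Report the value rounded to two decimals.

-25.50

Without the control, 100 - 3Q = 61 + 6Q so Q* = 4.3333 and P* = 87.
At the floor price 96, quantity demanded is (100 - 96)/3 = 1.3333; demand is the short side, so Q = 1.3333 trades at P = 96.
CS goes from (1/2)(4.3333)(13) = 28.1667 to 2.6667 (computed as (100 - 96)(1.3333) - (1/2)(3)(1.3333)^2), a change of -25.5.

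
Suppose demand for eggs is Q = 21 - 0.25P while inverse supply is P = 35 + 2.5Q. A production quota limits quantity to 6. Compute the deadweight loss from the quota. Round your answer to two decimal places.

7.69

Rewriting demand in inverse form: P = 84 - 4Q.
Without the quota, 84 - 4Q = 35 + 2.5Q gives Q* = 7.5385.
At Q = 6 the demand price is 84 - 4(6) = 60 and the supply price is 35 + 2.5(6) = 50.
Deadweight loss is the triangle between the curves from 6 to 7.5385: (1/2)(60 - 50)(7.5385 - 6) = 7.6923.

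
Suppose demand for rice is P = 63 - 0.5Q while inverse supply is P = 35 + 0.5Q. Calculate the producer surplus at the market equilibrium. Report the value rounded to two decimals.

196.00

Set 63 - 0.5Q = 35 + 0.5Q, which gives 28 = 1Q, so Q* = 28 and P* = 63 - 0.5(28) = 49.
Producer surplus is the triangle above supply below P*: (1/2)(28)(49 - 35) = (1/2)(28)(14) = 196.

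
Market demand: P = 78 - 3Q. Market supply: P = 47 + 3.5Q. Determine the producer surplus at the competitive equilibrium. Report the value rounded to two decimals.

Equilibrium: 78 - 3Q = 47 + 3.5Q, so Q* = 4.7692 and P* = 63.6923.
PS is the area between P* and the supply curve from 0 to Q*: (1/2)(4.7692)(16.6923) = 39.8047.

39.80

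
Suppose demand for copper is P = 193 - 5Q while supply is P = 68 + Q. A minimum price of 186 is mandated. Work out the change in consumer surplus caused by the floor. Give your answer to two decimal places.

-1080.17

Free-market equilibrium: 193 - 5Q = 68 + Q gives Q* = 20.8333, P* = 88.8333.
At the floor price 186, quantity demanded is (193 - 186)/5 = 1.4; demand is the short side, so Q = 1.4 trades at P = 186.
CS goes from (1/2)(20.8333)(104.1667) = 1085.0694 to 4.9 (computed as (193 - 186)(1.4) - (1/2)(5)(1.4)^2), a change of -1080.1694.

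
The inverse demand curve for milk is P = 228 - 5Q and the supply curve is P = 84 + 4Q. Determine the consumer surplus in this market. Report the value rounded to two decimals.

Equilibrium: 228 - 5Q = 84 + 4Q, so Q* = 16 and P* = 148.
Consumer surplus is the triangle under demand above P*: (1/2)(16)(228 - 148) = (1/2)(16)(80) = 640.

640.00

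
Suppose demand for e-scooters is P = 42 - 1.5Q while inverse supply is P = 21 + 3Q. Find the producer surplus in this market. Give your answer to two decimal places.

Setting demand equal to supply, 21 = 4.5Q, so Q* = 4.6667 and P* = 35.
The supply curve's price intercept is 21, so PS = (1/2)(Q*)(P* - 21) = (1/2)(4.6667)(14) = 32.6667.

32.67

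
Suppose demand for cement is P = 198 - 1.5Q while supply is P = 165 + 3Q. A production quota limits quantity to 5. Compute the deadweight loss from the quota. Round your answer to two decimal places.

Without the quota, 198 - 1.5Q = 165 + 3Q gives Q* = 7.3333.
At Q = 5 the demand price is 198 - 1.5(5) = 190.5 and the supply price is 165 + 3(5) = 180.
Deadweight loss is the triangle between the curves from 5 to 7.3333: (1/2)(190.5 - 180)(7.3333 - 5) = 12.25.

12.25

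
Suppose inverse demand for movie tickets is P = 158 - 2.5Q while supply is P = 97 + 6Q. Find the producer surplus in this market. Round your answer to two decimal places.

154.51

Set 158 - 2.5Q = 97 + 6Q, which gives 61 = 8.5Q, so Q* = 7.1765 and P* = 158 - 2.5(7.1765) = 140.0588.
The supply curve's price intercept is 97, so PS = (1/2)(Q*)(P* - 97) = (1/2)(7.1765)(43.0588) = 154.5052.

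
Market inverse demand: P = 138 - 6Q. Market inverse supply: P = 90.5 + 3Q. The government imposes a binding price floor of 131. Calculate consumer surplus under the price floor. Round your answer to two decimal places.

4.08

Free-market equilibrium: 138 - 6Q = 90.5 + 3Q gives Q* = 5.2778, P* = 106.3333.
At the floor price 131, quantity demanded is (138 - 131)/6 = 1.1667; demand is the short side, so Q = 1.1667 trades at P = 131.
CS is the triangle under demand above 131: (1/2)(1.1667)(138 - 131) = 4.0833.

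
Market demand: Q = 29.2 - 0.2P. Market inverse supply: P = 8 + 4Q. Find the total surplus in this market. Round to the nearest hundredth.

Rewriting demand in inverse form: P = 146 - 5Q.
Setting demand equal to supply, 138 = 9Q, so Q* = 15.3333 and P* = 69.3333.
CS = (1/2)(15.3333)(76.6667) = 587.7778 and PS = (1/2)(15.3333)(61.3333) = 470.2222, so total surplus = 1058.

1058.00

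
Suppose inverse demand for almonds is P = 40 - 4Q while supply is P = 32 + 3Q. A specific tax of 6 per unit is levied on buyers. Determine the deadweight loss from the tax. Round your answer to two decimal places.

Without the tax, 40 - 4Q = 32 + 3Q so Q* = 1.1429 and P* = 35.4286.
With the tax, buyers' net willingness to pay falls by 6: (40 - 6) - 4Q = 32 + 3Q, so Q_t = 0.2857. Buyers pay P_b = 38.8571; sellers receive P_s = P_b - 6 = 32.8571.
Deadweight loss is the triangle between the curves from Q_t to Q*: (1/2)(1.1429 - 0.2857)(6) = 2.5714.

2.57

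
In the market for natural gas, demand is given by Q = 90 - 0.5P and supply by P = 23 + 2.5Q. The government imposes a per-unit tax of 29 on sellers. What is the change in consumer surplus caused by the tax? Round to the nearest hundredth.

Rewriting demand in inverse form: P = 180 - 2Q.
Without the tax, 180 - 2Q = 23 + 2.5Q so Q* = 34.8889 and P* = 110.2222.
With the tax, sellers need 29 more per unit: 180 - 2Q = 23 + 2.5Q + 29, so Q_t = 28.4444. Buyers pay P_b = 123.1111; sellers receive P_s = P_b - 29 = 94.1111.
CS falls from (1/2)(34.8889)(69.7778) = 1217.2346 to (1/2)(28.4444)(56.8889) = 809.0864, a change of -408.1481.

-408.15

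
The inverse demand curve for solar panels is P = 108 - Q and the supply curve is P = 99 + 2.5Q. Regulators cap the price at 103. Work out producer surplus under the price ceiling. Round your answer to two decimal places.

Without the control, 108 - Q = 99 + 2.5Q so Q* = 2.5714 and P* = 105.4286.
At P = 103, sellers supply (103 - 99)/2.5 = 1.6 while buyers want more, so the quantity traded is 1.6 at price 103.
PS is the triangle above supply below 103: (1/2)(1.6)(103 - 99) = 3.2.

3.20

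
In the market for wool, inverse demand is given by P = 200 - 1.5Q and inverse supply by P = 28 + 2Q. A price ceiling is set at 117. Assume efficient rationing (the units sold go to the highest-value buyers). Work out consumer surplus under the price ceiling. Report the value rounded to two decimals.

2208.31

Free-market equilibrium: 200 - 1.5Q = 28 + 2Q gives Q* = 49.1429, P* = 126.2857.
At P = 117, sellers supply (117 - 28)/2 = 44.5 while buyers want more, so the quantity traded is 44.5 at price 117.
The demand price at Q = 44.5 is 133.25. CS is the trapezoid between demand and 117 over [0, 44.5]: (1/2)[(200 - 117) + (133.25 - 117)](44.5) = 2208.3125.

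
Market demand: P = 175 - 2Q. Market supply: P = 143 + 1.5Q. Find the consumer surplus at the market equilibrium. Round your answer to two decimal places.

83.59

Equilibrium: 175 - 2Q = 143 + 1.5Q, so Q* = 9.1429 and P* = 156.7143.
CS is the area between the demand curve and P* from 0 to Q*: (1/2)(9.1429)(18.2857) = 83.5918.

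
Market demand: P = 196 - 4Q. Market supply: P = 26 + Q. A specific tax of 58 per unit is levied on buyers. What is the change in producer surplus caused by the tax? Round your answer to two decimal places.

-327.12

Pre-tax equilibrium: 196 - 4Q = 26 + Q gives Q* = 34, P* = 60.
A tax on buyers shifts demand down by 58: (196 - 58) - 4Q = 26 + Q, so Q_t = 22.4. Buyers pay P_b = 106.4; sellers receive P_s = P_b - 58 = 48.4.
Producers lose the trapezoid between P_s and P* out to Q_t plus the triangle from Q_t to Q*: change in PS = 250.88 - 578 = -327.12.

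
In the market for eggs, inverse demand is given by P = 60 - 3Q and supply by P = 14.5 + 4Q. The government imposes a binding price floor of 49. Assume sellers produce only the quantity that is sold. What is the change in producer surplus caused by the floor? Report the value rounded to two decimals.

Without the control, 60 - 3Q = 14.5 + 4Q so Q* = 6.5 and P* = 40.5.
At P = 49, buyers demand (60 - 49)/3 = 3.6667 while sellers would supply more, so the quantity traded is 3.6667 at price 49.
PS goes from (1/2)(6.5)(26) = 84.5 to 99.6111 (computed as (49 - 14.5)(3.6667) - (1/2)(4)(3.6667)^2), a change of 15.1111.

15.11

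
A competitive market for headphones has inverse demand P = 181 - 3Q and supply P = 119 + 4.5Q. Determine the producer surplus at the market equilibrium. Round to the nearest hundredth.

153.76

Equilibrium: 181 - 3Q = 119 + 4.5Q, so Q* = 8.2667 and P* = 156.2.
The supply curve's price intercept is 119, so PS = (1/2)(Q*)(P* - 119) = (1/2)(8.2667)(37.2) = 153.76.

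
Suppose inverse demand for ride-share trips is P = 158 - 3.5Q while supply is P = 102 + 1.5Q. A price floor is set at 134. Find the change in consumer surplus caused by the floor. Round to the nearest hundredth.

-137.23

Without the control, 158 - 3.5Q = 102 + 1.5Q so Q* = 11.2 and P* = 118.8.
At P = 134, buyers demand (158 - 134)/3.5 = 6.8571 while sellers would supply more, so the quantity traded is 6.8571 at price 134.
CS goes from (1/2)(11.2)(39.2) = 219.52 to 82.2857 (computed as (158 - 134)(6.8571) - (1/2)(3.5)(6.8571)^2), a change of -137.2343.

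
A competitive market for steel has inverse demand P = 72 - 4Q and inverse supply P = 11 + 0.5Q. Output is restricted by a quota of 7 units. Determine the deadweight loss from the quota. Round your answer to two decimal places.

96.69

Unrestricted equilibrium: Q* = (72 - 11)/(4 + 0.5) = 13.5556.
At Q = 7 the demand price is 72 - 4(7) = 44 and the supply price is 11 + 0.5(7) = 14.5.
Deadweight loss is the triangle between the curves from 7 to 13.5556: (1/2)(44 - 14.5)(13.5556 - 7) = 96.6944.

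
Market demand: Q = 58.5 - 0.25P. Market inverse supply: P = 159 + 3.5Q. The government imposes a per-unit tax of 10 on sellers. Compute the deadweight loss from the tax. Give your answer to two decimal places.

Rewriting demand in inverse form: P = 234 - 4Q.
Pre-tax equilibrium: 234 - 4Q = 159 + 3.5Q gives Q* = 10, P* = 194.
With the tax, sellers need 10 more per unit: 234 - 4Q = 159 + 3.5Q + 10, so Q_t = 8.6667. Buyers pay P_b = 199.3333; sellers receive P_s = P_b - 10 = 189.3333.
The welfare triangle lost has base Q* - Q_t = 1.3333 and height t = 10, so DWL = (1/2)(1.3333)(10) = 6.6667.

6.67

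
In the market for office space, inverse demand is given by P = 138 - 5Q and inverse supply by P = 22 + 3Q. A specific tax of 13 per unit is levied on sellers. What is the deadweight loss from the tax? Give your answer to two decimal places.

10.56

Without the tax, 138 - 5Q = 22 + 3Q so Q* = 14.5 and P* = 65.5.
A tax on sellers shifts supply up by 13: 138 - 5Q = 22 + 3Q + 13, so Q_t = 12.875. Buyers pay P_b = 73.625; sellers receive P_s = P_b - 13 = 60.625.
Deadweight loss is the triangle between the curves from Q_t to Q*: (1/2)(14.5 - 12.875)(13) = 10.5625.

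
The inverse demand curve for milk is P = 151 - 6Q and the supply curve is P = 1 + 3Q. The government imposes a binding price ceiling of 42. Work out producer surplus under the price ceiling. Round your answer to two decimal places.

280.17

Free-market equilibrium: 151 - 6Q = 1 + 3Q gives Q* = 16.6667, P* = 51.
At P = 42, sellers supply (42 - 1)/3 = 13.6667 while buyers want more, so the quantity traded is 13.6667 at price 42.
PS is the triangle above supply below 42: (1/2)(13.6667)(42 - 1) = 280.1667.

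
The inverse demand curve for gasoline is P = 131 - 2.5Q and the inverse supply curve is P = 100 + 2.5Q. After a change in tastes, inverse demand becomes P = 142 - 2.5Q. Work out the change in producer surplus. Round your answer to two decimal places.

40.15

Initial equilibrium: Q_0 = 6.2, P_0 = 115.5; CS_0 = (1/2)(6.2)(15.5) = 48.05, PS_0 = (1/2)(6.2)(15.5) = 48.05.
New equilibrium: 142 - 2.5Q = 100 + 2.5Q gives Q_1 = 8.4, P_1 = 121; CS_1 = 88.2, PS_1 = 88.2.
Change in producer surplus = 88.2 - 48.05 = 40.15.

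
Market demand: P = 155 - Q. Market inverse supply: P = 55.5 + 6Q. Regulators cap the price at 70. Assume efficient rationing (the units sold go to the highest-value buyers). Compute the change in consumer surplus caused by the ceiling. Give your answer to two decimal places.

Without the control, 155 - Q = 55.5 + 6Q so Q* = 14.2143 and P* = 140.7857.
At P = 70, sellers supply (70 - 55.5)/6 = 2.4167 while buyers want more, so the quantity traded is 2.4167 at price 70.
CS goes from (1/2)(14.2143)(14.2143) = 101.023 to 202.4965 (computed as (155 - 70)(2.4167) - (1/2)(1)(2.4167)^2), a change of 101.4736.

101.47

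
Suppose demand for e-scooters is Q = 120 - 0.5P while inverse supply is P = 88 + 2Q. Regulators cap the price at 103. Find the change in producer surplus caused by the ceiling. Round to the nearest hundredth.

Rewriting demand in inverse form: P = 240 - 2Q.
Without the control, 240 - 2Q = 88 + 2Q so Q* = 38 and P* = 164.
At the ceiling price 103, quantity supplied is (103 - 88)/2 = 7.5; supply is the short side, so Q = 7.5 trades at P = 103.
PS goes from (1/2)(38)(76) = 1444 to 56.25 (computed as (103 - 88)(7.5) - (1/2)(2)(7.5)^2), a change of -1387.75.

-1387.75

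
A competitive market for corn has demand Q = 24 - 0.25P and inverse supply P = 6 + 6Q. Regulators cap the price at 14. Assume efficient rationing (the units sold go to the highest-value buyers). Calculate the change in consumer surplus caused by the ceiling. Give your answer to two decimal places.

Rewriting demand in inverse form: P = 96 - 4Q.
Free-market equilibrium: 96 - 4Q = 6 + 6Q gives Q* = 9, P* = 60.
At P = 14, sellers supply (14 - 6)/6 = 1.3333 while buyers want more, so the quantity traded is 1.3333 at price 14.
CS goes from (1/2)(9)(36) = 162 to 105.7778 (computed as (96 - 14)(1.3333) - (1/2)(4)(1.3333)^2), a change of -56.2222.

-56.22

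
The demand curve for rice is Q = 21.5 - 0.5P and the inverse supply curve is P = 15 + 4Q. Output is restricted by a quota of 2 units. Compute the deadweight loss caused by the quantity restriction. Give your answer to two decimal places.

Rewriting demand in inverse form: P = 43 - 2Q.
Without the quota, 43 - 2Q = 15 + 4Q gives Q* = 4.6667.
At Q = 2 the demand price is 43 - 2(2) = 39 and the supply price is 15 + 4(2) = 23.
DWL = (1/2)(gap between curves at 2) x (Q* - 2) = (1/2)(16)(2.6667) = 21.3333.

21.33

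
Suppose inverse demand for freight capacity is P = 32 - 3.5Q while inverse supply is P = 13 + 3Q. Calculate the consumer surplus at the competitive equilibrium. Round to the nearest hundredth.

14.95

Equilibrium: 32 - 3.5Q = 13 + 3Q, so Q* = 2.9231 and P* = 21.7692.
CS is the area between the demand curve and P* from 0 to Q*: (1/2)(2.9231)(10.2308) = 14.9527.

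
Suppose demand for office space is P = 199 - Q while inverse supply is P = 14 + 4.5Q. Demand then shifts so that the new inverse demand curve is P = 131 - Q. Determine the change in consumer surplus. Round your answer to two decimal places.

Initial equilibrium: Q_0 = 33.6364, P_0 = 165.3636; CS_0 = (1/2)(33.6364)(33.6364) = 565.7025, PS_0 = (1/2)(33.6364)(151.3636) = 2545.6612.
New equilibrium: 131 - Q = 14 + 4.5Q gives Q_1 = 21.2727, P_1 = 109.7273; CS_1 = 226.2645, PS_1 = 1018.1901.
Change in consumer surplus = 226.2645 - 565.7025 = -339.438.

-339.44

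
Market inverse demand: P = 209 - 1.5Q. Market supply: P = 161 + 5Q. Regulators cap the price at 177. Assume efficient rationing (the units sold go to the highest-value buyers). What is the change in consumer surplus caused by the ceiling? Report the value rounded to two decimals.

53.82

Free-market equilibrium: 209 - 1.5Q = 161 + 5Q gives Q* = 7.3846, P* = 197.9231.
At P = 177, sellers supply (177 - 161)/5 = 3.2 while buyers want more, so the quantity traded is 3.2 at price 177.
CS goes from (1/2)(7.3846)(11.0769) = 40.8994 to 94.72 (computed as (209 - 177)(3.2) - (1/2)(1.5)(3.2)^2), a change of 53.8206.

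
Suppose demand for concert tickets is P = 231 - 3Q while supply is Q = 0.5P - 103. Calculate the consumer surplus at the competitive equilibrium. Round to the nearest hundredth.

37.50

Rewriting supply in inverse form: P = 206 + 2Q.
Set 231 - 3Q = 206 + 2Q, which gives 25 = 5Q, so Q* = 5 and P* = 231 - 3(5) = 216.
Consumer surplus is the triangle under demand above P*: (1/2)(5)(231 - 216) = (1/2)(5)(15) = 37.5.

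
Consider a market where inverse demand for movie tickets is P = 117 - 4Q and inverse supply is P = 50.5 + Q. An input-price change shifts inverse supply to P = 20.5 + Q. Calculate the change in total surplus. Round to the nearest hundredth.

Initial equilibrium: Q_0 = 13.3, P_0 = 63.8; CS_0 = (1/2)(13.3)(53.2) = 353.78, PS_0 = (1/2)(13.3)(13.3) = 88.445.
New equilibrium: 117 - 4Q = 20.5 + Q gives Q_1 = 19.3, P_1 = 39.8; CS_1 = 744.98, PS_1 = 186.245.
Change in total surplus = (744.98 + 186.245) - (353.78 + 88.445) = 489.

489.00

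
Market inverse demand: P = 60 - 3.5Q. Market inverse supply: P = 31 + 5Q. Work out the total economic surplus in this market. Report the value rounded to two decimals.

49.47

Setting demand equal to supply, 29 = 8.5Q, so Q* = 3.4118 and P* = 48.0588.
CS = (1/2)(3.4118)(11.9412) = 20.3702 and PS = (1/2)(3.4118)(17.0588) = 29.1003, so total surplus = 49.4706.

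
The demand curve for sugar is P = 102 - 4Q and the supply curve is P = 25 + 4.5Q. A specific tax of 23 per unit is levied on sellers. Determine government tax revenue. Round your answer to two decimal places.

146.12

Without the tax, 102 - 4Q = 25 + 4.5Q so Q* = 9.0588 and P* = 65.7647.
With the tax, sellers need 23 more per unit: 102 - 4Q = 25 + 4.5Q + 23, so Q_t = 6.3529. Buyers pay P_b = 76.5882; sellers receive P_s = P_b - 23 = 53.5882.
Tax revenue = t x Q_t = 23 x 6.3529 = 146.1176.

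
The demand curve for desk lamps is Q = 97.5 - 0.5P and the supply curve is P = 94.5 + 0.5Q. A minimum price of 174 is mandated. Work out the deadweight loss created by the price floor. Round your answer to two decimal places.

Rewriting demand in inverse form: P = 195 - 2Q.
Without the control, 195 - 2Q = 94.5 + 0.5Q so Q* = 40.2 and P* = 114.6.
At P = 174, buyers demand (195 - 174)/2 = 10.5 while sellers would supply more, so the quantity traded is 10.5 at price 174.
At Q = 10.5 the demand price is 174 and the supply price is 99.75. Deadweight loss is the triangle between the curves from 10.5 to 40.2: (1/2)(174 - 99.75)(40.2 - 10.5) = 1102.6125.

1102.61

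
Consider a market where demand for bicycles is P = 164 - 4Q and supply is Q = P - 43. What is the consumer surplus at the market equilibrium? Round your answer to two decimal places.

Rewriting supply in inverse form: P = 43 + Q.
Equilibrium: 164 - 4Q = 43 + Q, so Q* = 24.2 and P* = 67.2.
Consumer surplus is the triangle under demand above P*: (1/2)(24.2)(164 - 67.2) = (1/2)(24.2)(96.8) = 1171.28.

1171.28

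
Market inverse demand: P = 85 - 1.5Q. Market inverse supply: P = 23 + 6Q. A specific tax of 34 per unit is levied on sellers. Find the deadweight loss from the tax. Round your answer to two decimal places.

Without the tax, 85 - 1.5Q = 23 + 6Q so Q* = 8.2667 and P* = 72.6.
With the tax, sellers need 34 more per unit: 85 - 1.5Q = 23 + 6Q + 34, so Q_t = 3.7333. Buyers pay P_b = 79.4; sellers receive P_s = P_b - 34 = 45.4.
Deadweight loss is the triangle between the curves from Q_t to Q*: (1/2)(8.2667 - 3.7333)(34) = 77.0667.

77.07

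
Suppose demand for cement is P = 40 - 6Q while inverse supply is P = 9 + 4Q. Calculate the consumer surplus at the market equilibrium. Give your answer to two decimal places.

28.83

Set 40 - 6Q = 9 + 4Q, which gives 31 = 10Q, so Q* = 3.1 and P* = 40 - 6(3.1) = 21.4.
The demand choke price is 40, so CS = (1/2)(Q*)(40 - P*) = (1/2)(3.1)(18.6) = 28.83.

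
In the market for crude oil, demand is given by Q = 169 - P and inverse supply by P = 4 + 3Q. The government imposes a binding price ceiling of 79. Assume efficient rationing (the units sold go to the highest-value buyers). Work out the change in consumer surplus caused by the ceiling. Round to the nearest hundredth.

Rewriting demand in inverse form: P = 169 - Q.
Free-market equilibrium: 169 - Q = 4 + 3Q gives Q* = 41.25, P* = 127.75.
At the ceiling price 79, quantity supplied is (79 - 4)/3 = 25; supply is the short side, so Q = 25 trades at P = 79.
CS goes from (1/2)(41.25)(41.25) = 850.7812 to 1937.5 (computed as (169 - 79)(25) - (1/2)(1)(25)^2), a change of 1086.7188.

1086.72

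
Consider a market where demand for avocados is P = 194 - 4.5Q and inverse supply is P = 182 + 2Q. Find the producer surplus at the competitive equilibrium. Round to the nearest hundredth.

Setting demand equal to supply, 12 = 6.5Q, so Q* = 1.8462 and P* = 185.6923.
PS is the area between P* and the supply curve from 0 to Q*: (1/2)(1.8462)(3.6923) = 3.4083.

3.41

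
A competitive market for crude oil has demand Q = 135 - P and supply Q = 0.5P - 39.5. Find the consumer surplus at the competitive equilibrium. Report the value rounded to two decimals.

174.22

Rewriting demand in inverse form: P = 135 - Q.
Rewriting supply in inverse form: P = 79 + 2Q.
Set 135 - Q = 79 + 2Q, which gives 56 = 3Q, so Q* = 18.6667 and P* = 135 - (18.6667) = 116.3333.
Consumer surplus is the triangle under demand above P*: (1/2)(18.6667)(135 - 116.3333) = (1/2)(18.6667)(18.6667) = 174.2222.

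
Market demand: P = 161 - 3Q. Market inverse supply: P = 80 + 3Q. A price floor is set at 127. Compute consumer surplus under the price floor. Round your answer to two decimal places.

Without the control, 161 - 3Q = 80 + 3Q so Q* = 13.5 and P* = 120.5.
At P = 127, buyers demand (161 - 127)/3 = 11.3333 while sellers would supply more, so the quantity traded is 11.3333 at price 127.
CS is the triangle under demand above 127: (1/2)(11.3333)(161 - 127) = 192.6667.

192.67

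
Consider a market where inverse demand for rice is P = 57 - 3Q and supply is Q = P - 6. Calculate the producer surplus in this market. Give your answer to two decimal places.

81.28

Rewriting supply in inverse form: P = 6 + Q.
Set 57 - 3Q = 6 + Q, which gives 51 = 4Q, so Q* = 12.75 and P* = 57 - 3(12.75) = 18.75.
Producer surplus is the triangle above supply below P*: (1/2)(12.75)(18.75 - 6) = (1/2)(12.75)(12.75) = 81.2812.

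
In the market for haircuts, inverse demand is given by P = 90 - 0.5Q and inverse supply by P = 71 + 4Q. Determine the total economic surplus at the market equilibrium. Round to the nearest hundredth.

40.11

Equilibrium: 90 - 0.5Q = 71 + 4Q, so Q* = 4.2222 and P* = 87.8889.
Total surplus is the full triangle between the curves from 0 to Q*: (1/2)(4.2222)(90 - 71) = 40.1111.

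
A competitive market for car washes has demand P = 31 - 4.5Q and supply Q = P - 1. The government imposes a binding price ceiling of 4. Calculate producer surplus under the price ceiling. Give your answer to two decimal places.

Rewriting supply in inverse form: P = 1 + Q.
Free-market equilibrium: 31 - 4.5Q = 1 + Q gives Q* = 5.4545, P* = 6.4545.
At the ceiling price 4, quantity supplied is (4 - 1)/1 = 3; supply is the short side, so Q = 3 trades at P = 4.
PS is the triangle above supply below 4: (1/2)(3)(4 - 1) = 4.5.

4.50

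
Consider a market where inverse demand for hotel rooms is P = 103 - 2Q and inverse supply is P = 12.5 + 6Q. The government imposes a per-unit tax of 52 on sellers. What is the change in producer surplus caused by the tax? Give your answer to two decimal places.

Without the tax, 103 - 2Q = 12.5 + 6Q so Q* = 11.3125 and P* = 80.375.
With the tax, sellers need 52 more per unit: 103 - 2Q = 12.5 + 6Q + 52, so Q_t = 4.8125. Buyers pay P_b = 93.375; sellers receive P_s = P_b - 52 = 41.375.
Producers lose the trapezoid between P_s and P* out to Q_t plus the triangle from Q_t to Q*: change in PS = 69.4805 - 383.918 = -314.4375.

-314.44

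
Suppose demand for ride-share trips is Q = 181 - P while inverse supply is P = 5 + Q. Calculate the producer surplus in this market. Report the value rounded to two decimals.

Rewriting demand in inverse form: P = 181 - Q.
Equilibrium: 181 - Q = 5 + Q, so Q* = 88 and P* = 93.
Producer surplus is the triangle above supply below P*: (1/2)(88)(93 - 5) = (1/2)(88)(88) = 3872.

3872.00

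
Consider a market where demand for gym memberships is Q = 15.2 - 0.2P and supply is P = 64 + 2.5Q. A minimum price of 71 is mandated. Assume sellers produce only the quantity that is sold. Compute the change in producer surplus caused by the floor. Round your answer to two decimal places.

2.55

Rewriting demand in inverse form: P = 76 - 5Q.
Free-market equilibrium: 76 - 5Q = 64 + 2.5Q gives Q* = 1.6, P* = 68.
At P = 71, buyers demand (76 - 71)/5 = 1 while sellers would supply more, so the quantity traded is 1 at price 71.
PS goes from (1/2)(1.6)(4) = 3.2 to 5.75 (computed as (71 - 64)(1) - (1/2)(2.5)(1)^2), a change of 2.55.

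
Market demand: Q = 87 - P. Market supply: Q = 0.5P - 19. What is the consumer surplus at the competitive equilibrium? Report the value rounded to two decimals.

Rewriting demand in inverse form: P = 87 - Q.
Rewriting supply in inverse form: P = 38 + 2Q.
Equilibrium: 87 - Q = 38 + 2Q, so Q* = 16.3333 and P* = 70.6667.
Consumer surplus is the triangle under demand above P*: (1/2)(16.3333)(87 - 70.6667) = (1/2)(16.3333)(16.3333) = 133.3889.

133.39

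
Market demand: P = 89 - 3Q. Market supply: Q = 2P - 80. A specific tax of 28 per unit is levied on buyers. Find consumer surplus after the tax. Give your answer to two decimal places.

Rewriting supply in inverse form: P = 40 + 0.5Q.
Without the tax, 89 - 3Q = 40 + 0.5Q so Q* = 14 and P* = 47.
A tax on buyers shifts demand down by 28: (89 - 28) - 3Q = 40 + 0.5Q, so Q_t = 6. Buyers pay P_b = 71; sellers receive P_s = P_b - 28 = 43.
CS = (1/2)(Q_t)(89 - P_b) = (1/2)(6)(18) = 54.

54.00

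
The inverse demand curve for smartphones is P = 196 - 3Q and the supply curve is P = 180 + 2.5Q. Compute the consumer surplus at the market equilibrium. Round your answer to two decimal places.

Setting demand equal to supply, 16 = 5.5Q, so Q* = 2.9091 and P* = 187.2727.
CS is the area between the demand curve and P* from 0 to Q*: (1/2)(2.9091)(8.7273) = 12.6942.

12.69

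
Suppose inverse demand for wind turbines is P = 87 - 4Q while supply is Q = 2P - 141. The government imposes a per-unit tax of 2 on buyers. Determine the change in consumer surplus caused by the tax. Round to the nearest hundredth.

Rewriting supply in inverse form: P = 70.5 + 0.5Q.
Pre-tax equilibrium: 87 - 4Q = 70.5 + 0.5Q gives Q* = 3.6667, P* = 72.3333.
A tax on buyers shifts demand down by 2: (87 - 2) - 4Q = 70.5 + 0.5Q, so Q_t = 3.2222. Buyers pay P_b = 74.1111; sellers receive P_s = P_b - 2 = 72.1111.
Consumers lose the trapezoid between P* and P_b out to Q_t plus the triangle from Q_t to Q*: change in CS = 20.7654 - 26.8889 = -6.1235.

-6.12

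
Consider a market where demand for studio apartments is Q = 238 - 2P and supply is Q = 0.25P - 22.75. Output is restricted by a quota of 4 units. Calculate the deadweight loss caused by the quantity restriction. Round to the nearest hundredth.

Rewriting demand in inverse form: P = 119 - 0.5Q.
Rewriting supply in inverse form: P = 91 + 4Q.
Without the quota, 119 - 0.5Q = 91 + 4Q gives Q* = 6.2222.
At Q = 4 the demand price is 119 - 0.5(4) = 117 and the supply price is 91 + 4(4) = 107.
Deadweight loss is the triangle between the curves from 4 to 6.2222: (1/2)(117 - 107)(6.2222 - 4) = 11.1111.

11.11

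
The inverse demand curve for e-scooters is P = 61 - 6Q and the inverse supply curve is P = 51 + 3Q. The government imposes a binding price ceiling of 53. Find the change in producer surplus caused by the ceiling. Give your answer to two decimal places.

Free-market equilibrium: 61 - 6Q = 51 + 3Q gives Q* = 1.1111, P* = 54.3333.
At P = 53, sellers supply (53 - 51)/3 = 0.6667 while buyers want more, so the quantity traded is 0.6667 at price 53.
PS goes from (1/2)(1.1111)(3.3333) = 1.8519 to 0.6667 (computed as (53 - 51)(0.6667) - (1/2)(3)(0.6667)^2), a change of -1.1852.

-1.19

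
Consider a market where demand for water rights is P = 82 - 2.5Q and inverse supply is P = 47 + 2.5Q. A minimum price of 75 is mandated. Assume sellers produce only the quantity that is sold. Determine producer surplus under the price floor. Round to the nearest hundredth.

Free-market equilibrium: 82 - 2.5Q = 47 + 2.5Q gives Q* = 7, P* = 64.5.
At the floor price 75, quantity demanded is (82 - 75)/2.5 = 2.8; demand is the short side, so Q = 2.8 trades at P = 75.
The supply price at Q = 2.8 is 54. PS is the trapezoid between 75 and supply over [0, 2.8]: (1/2)[(75 - 47) + (75 - 54)](2.8) = 68.6.

68.60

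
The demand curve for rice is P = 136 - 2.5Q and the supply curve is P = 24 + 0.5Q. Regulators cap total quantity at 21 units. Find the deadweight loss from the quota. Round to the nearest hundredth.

Without the quota, 136 - 2.5Q = 24 + 0.5Q gives Q* = 37.3333.
At Q = 21 the demand price is 136 - 2.5(21) = 83.5 and the supply price is 24 + 0.5(21) = 34.5.
DWL = (1/2)(gap between curves at 21) x (Q* - 21) = (1/2)(49)(16.3333) = 400.1667.

400.17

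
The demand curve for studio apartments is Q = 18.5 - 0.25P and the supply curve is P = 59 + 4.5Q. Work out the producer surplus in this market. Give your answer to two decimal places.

7.01

Rewriting demand in inverse form: P = 74 - 4Q.
Set 74 - 4Q = 59 + 4.5Q, which gives 15 = 8.5Q, so Q* = 1.7647 and P* = 74 - 4(1.7647) = 66.9412.
PS is the area between P* and the supply curve from 0 to Q*: (1/2)(1.7647)(7.9412) = 7.0069.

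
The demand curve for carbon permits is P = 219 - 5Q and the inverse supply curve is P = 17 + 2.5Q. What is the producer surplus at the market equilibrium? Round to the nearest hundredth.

906.76

Set 219 - 5Q = 17 + 2.5Q, which gives 202 = 7.5Q, so Q* = 26.9333 and P* = 219 - 5(26.9333) = 84.3333.
PS is the area between P* and the supply curve from 0 to Q*: (1/2)(26.9333)(67.3333) = 906.7556.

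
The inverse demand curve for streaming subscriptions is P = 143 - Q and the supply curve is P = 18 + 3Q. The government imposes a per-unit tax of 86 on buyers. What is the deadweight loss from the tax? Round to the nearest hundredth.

Pre-tax equilibrium: 143 - Q = 18 + 3Q gives Q* = 31.25, P* = 111.75.
With the tax, buyers' net willingness to pay falls by 86: (143 - 86) - Q = 18 + 3Q, so Q_t = 9.75. Buyers pay P_b = 133.25; sellers receive P_s = P_b - 86 = 47.25.
Deadweight loss is the triangle between the curves from Q_t to Q*: (1/2)(31.25 - 9.75)(86) = 924.5.

924.50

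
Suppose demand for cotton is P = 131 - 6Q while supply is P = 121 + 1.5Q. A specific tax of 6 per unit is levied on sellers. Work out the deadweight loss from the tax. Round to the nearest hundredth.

Pre-tax equilibrium: 131 - 6Q = 121 + 1.5Q gives Q* = 1.3333, P* = 123.
With the tax, sellers need 6 more per unit: 131 - 6Q = 121 + 1.5Q + 6, so Q_t = 0.5333. Buyers pay P_b = 127.8; sellers receive P_s = P_b - 6 = 121.8.
The welfare triangle lost has base Q* - Q_t = 0.8 and height t = 6, so DWL = (1/2)(0.8)(6) = 2.4.

2.40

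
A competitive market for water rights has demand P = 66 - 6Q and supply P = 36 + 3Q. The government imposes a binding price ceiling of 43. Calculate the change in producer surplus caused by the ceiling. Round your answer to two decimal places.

-8.50

Without the control, 66 - 6Q = 36 + 3Q so Q* = 3.3333 and P* = 46.
At the ceiling price 43, quantity supplied is (43 - 36)/3 = 2.3333; supply is the short side, so Q = 2.3333 trades at P = 43.
PS goes from (1/2)(3.3333)(10) = 16.6667 to 8.1667 (computed as (43 - 36)(2.3333) - (1/2)(3)(2.3333)^2), a change of -8.5.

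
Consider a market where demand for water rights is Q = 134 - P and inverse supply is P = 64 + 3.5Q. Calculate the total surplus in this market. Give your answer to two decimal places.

544.44

Rewriting demand in inverse form: P = 134 - Q.
Equilibrium: 134 - Q = 64 + 3.5Q, so Q* = 15.5556 and P* = 118.4444.
CS = (1/2)(15.5556)(15.5556) = 120.9877 and PS = (1/2)(15.5556)(54.4444) = 423.4568, so total surplus = 544.4444.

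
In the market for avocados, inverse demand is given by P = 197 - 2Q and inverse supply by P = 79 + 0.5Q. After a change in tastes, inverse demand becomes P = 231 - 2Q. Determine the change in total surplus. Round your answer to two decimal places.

1836.00

Initial equilibrium: Q_0 = 47.2, P_0 = 102.6; CS_0 = (1/2)(47.2)(94.4) = 2227.84, PS_0 = (1/2)(47.2)(23.6) = 556.96.
New equilibrium: 231 - 2Q = 79 + 0.5Q gives Q_1 = 60.8, P_1 = 109.4; CS_1 = 3696.64, PS_1 = 924.16.
Change in total surplus = (3696.64 + 924.16) - (2227.84 + 556.96) = 1836.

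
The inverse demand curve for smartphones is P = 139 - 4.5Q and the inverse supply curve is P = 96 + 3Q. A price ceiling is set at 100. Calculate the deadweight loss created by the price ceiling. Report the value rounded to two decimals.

72.60

Without the control, 139 - 4.5Q = 96 + 3Q so Q* = 5.7333 and P* = 113.2.
At P = 100, sellers supply (100 - 96)/3 = 1.3333 while buyers want more, so the quantity traded is 1.3333 at price 100.
At Q = 1.3333 the demand price is 133 and the supply price is 100. Deadweight loss is the triangle between the curves from 1.3333 to 5.7333: (1/2)(133 - 100)(5.7333 - 1.3333) = 72.6.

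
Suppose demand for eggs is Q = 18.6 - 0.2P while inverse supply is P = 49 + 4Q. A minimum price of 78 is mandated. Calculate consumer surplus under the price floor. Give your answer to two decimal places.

22.50

Rewriting demand in inverse form: P = 93 - 5Q.
Free-market equilibrium: 93 - 5Q = 49 + 4Q gives Q* = 4.8889, P* = 68.5556.
At the floor price 78, quantity demanded is (93 - 78)/5 = 3; demand is the short side, so Q = 3 trades at P = 78.
CS is the triangle under demand above 78: (1/2)(3)(93 - 78) = 22.5.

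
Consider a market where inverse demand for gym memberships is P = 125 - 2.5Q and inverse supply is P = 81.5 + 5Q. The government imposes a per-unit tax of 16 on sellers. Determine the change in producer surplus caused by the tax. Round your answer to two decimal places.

-50.49

Without the tax, 125 - 2.5Q = 81.5 + 5Q so Q* = 5.8 and P* = 110.5.
A tax on sellers shifts supply up by 16: 125 - 2.5Q = 81.5 + 5Q + 16, so Q_t = 3.6667. Buyers pay P_b = 115.8333; sellers receive P_s = P_b - 16 = 99.8333.
PS falls from (1/2)(5.8)(29) = 84.1 to (1/2)(3.6667)(18.3333) = 33.6111, a change of -50.4889.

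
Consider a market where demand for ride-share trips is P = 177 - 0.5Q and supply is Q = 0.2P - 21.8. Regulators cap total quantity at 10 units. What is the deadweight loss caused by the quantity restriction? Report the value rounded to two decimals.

15.36

Rewriting supply in inverse form: P = 109 + 5Q.
Without the quota, 177 - 0.5Q = 109 + 5Q gives Q* = 12.3636.
At Q = 10 the demand price is 177 - 0.5(10) = 172 and the supply price is 109 + 5(10) = 159.
DWL = (1/2)(gap between curves at 10) x (Q* - 10) = (1/2)(13)(2.3636) = 15.3636.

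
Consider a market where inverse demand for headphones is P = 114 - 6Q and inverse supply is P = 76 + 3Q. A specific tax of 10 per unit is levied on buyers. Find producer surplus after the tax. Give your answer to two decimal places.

14.52

Without the tax, 114 - 6Q = 76 + 3Q so Q* = 4.2222 and P* = 88.6667.
With the tax, buyers' net willingness to pay falls by 10: (114 - 10) - 6Q = 76 + 3Q, so Q_t = 3.1111. Buyers pay P_b = 95.3333; sellers receive P_s = P_b - 10 = 85.3333.
PS = (1/2)(Q_t)(P_s - 76) = (1/2)(3.1111)(9.3333) = 14.5185.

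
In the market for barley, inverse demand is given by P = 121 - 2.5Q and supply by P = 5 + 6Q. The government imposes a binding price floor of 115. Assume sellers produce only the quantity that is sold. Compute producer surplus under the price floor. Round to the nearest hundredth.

Free-market equilibrium: 121 - 2.5Q = 5 + 6Q gives Q* = 13.6471, P* = 86.8824.
At P = 115, buyers demand (121 - 115)/2.5 = 2.4 while sellers would supply more, so the quantity traded is 2.4 at price 115.
The supply price at Q = 2.4 is 19.4. PS is the trapezoid between 115 and supply over [0, 2.4]: (1/2)[(115 - 5) + (115 - 19.4)](2.4) = 246.72.

246.72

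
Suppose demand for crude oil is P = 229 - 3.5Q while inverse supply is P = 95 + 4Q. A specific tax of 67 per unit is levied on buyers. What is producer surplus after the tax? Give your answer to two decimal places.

159.61

Pre-tax equilibrium: 229 - 3.5Q = 95 + 4Q gives Q* = 17.8667, P* = 166.4667.
With the tax, buyers' net willingness to pay falls by 67: (229 - 67) - 3.5Q = 95 + 4Q, so Q_t = 8.9333. Buyers pay P_b = 197.7333; sellers receive P_s = P_b - 67 = 130.7333.
PS = (1/2)(Q_t)(P_s - 95) = (1/2)(8.9333)(35.7333) = 159.6089.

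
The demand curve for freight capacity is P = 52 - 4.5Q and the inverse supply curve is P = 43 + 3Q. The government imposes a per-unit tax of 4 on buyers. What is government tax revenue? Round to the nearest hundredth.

2.67

Without the tax, 52 - 4.5Q = 43 + 3Q so Q* = 1.2 and P* = 46.6.
With the tax, buyers' net willingness to pay falls by 4: (52 - 4) - 4.5Q = 43 + 3Q, so Q_t = 0.6667. Buyers pay P_b = 49; sellers receive P_s = P_b - 4 = 45.
Tax revenue = t x Q_t = 4 x 0.6667 = 2.6667.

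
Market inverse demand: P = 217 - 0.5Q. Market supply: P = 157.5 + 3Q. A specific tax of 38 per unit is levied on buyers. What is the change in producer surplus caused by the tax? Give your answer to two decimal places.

Pre-tax equilibrium: 217 - 0.5Q = 157.5 + 3Q gives Q* = 17, P* = 208.5.
With the tax, buyers' net willingness to pay falls by 38: (217 - 38) - 0.5Q = 157.5 + 3Q, so Q_t = 6.1429. Buyers pay P_b = 213.9286; sellers receive P_s = P_b - 38 = 175.9286.
PS falls from (1/2)(17)(51) = 433.5 to (1/2)(6.1429)(18.4286) = 56.602, a change of -376.898.

-376.90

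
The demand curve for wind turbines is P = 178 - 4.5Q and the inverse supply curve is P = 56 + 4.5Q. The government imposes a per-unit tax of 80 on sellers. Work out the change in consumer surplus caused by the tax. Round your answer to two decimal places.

-364.44

Pre-tax equilibrium: 178 - 4.5Q = 56 + 4.5Q gives Q* = 13.5556, P* = 117.
With the tax, sellers need 80 more per unit: 178 - 4.5Q = 56 + 4.5Q + 80, so Q_t = 4.6667. Buyers pay P_b = 157; sellers receive P_s = P_b - 80 = 77.
Consumers lose the trapezoid between P* and P_b out to Q_t plus the triangle from Q_t to Q*: change in CS = 49 - 413.4444 = -364.4444.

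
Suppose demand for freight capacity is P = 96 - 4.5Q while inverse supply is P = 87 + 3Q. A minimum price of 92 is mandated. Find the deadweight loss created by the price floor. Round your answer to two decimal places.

Without the control, 96 - 4.5Q = 87 + 3Q so Q* = 1.2 and P* = 90.6.
At P = 92, buyers demand (96 - 92)/4.5 = 0.8889 while sellers would supply more, so the quantity traded is 0.8889 at price 92.
At Q = 0.8889 the demand price is 92 and the supply price is 89.6667. Deadweight loss is the triangle between the curves from 0.8889 to 1.2: (1/2)(92 - 89.6667)(1.2 - 0.8889) = 0.363.

0.36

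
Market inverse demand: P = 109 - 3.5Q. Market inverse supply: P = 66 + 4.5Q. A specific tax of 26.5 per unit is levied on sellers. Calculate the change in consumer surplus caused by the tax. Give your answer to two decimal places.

-43.11

Pre-tax equilibrium: 109 - 3.5Q = 66 + 4.5Q gives Q* = 5.375, P* = 90.1875.
A tax on sellers shifts supply up by 26.5: 109 - 3.5Q = 66 + 4.5Q + 26.5, so Q_t = 2.0625. Buyers pay P_b = 101.7812; sellers receive P_s = P_b - 26.5 = 75.2812.
Consumers lose the trapezoid between P* and P_b out to Q_t plus the triangle from Q_t to Q*: change in CS = 7.4443 - 50.5586 = -43.1143.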